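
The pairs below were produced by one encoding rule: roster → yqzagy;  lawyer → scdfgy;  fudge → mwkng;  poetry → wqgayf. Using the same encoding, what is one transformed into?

qug

Vowels shift forward by 2 and consonants shift forward by 7.
On one: o(vowel)+2=q, n(cons)+7=u, e(vowel)+2=g.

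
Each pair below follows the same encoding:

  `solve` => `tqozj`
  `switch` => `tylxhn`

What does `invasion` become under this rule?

jpyexovv

Each letter shifts forward by (position + 1), i.e. 1, 2, 3, … — the shift grows by one for each successive letter.
On invasion: i+1=j, n+2=p, v+3=y, a+4=e, s+5=x, i+6=o, o+7=v, n+8=v.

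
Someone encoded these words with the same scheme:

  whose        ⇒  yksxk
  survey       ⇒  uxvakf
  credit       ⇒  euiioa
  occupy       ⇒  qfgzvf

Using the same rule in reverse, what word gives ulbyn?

sixth

Letter i (0-indexed) is shifted by i+2, so successive shifts are 2, 3, 4, ….
Reversing it on ulbyn: u−2=s, l−3=i, b−4=x, y−5=t, n−6=h.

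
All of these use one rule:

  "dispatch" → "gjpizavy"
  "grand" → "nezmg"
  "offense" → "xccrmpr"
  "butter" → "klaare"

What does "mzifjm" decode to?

napkin

d(3)→g(6) and i(8)→j(9) fit y≡11x+25 (mod 26); the inverse of 11 mod 26 is 19. This is an affine cipher: with a=0,…,z=25, each position x becomes (11x+25) mod 26.
Reversing it on mzifjm: m(12)→19·(12−25)≡13=n; z(25)→19·(25−25)≡0=a; i(8)→19·(8−25)≡15=p; f(5)→19·(5−25)≡10=k; j(9)→19·(9−25)≡8=i; m(12)→19·(12−25)≡13=n (all mod 26).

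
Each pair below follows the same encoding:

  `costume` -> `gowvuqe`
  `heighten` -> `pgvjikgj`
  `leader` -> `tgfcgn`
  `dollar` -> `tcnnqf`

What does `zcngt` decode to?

The output letters match the input read backwards, each shifted +2: costume reversed is emutsoc. The word is reversed, then every letter is shifted forward by 2.
Reversing it on zcngt: shift back: z−2=x, c−2=a, n−2=l, g−2=e, t−2=r → xaler; then reverse → relax.

relax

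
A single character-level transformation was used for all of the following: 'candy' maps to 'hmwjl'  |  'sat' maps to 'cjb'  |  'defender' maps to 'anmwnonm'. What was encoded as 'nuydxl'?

couple

The output letters match the input read backwards, each shifted +9: candy reversed is ydnac. Two steps: reverse the string, then apply a Caesar shift of +9.
Decoding nuydxl: shift back: n−9=e, u−9=l, y−9=p, d−9=u, x−9=o, l−9=c → elpuoc; then reverse → couple.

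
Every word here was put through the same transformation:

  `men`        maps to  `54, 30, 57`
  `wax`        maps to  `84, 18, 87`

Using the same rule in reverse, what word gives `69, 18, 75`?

rat

The formula is n = 3×(alphabet index, a=1) + 15.
Undoing it on 69, 18, 75: 69→(69−15)÷3=18=r, 18→(18−15)÷3=1=a, 75→(75−15)÷3=20=t.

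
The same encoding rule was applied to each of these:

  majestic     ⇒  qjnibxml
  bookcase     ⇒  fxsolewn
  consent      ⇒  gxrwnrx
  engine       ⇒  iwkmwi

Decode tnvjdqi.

perfume

Shifts by position in majestic: pos 0: m→q (+4), pos 1: a→j (+9), pos 2: j→n (+4), pos 3: e→i (+4), pos 4: s→b (+9), pos 5: t→x (+4) — repeating every 3. It's a Vigenère-style cipher with numeric key [4,9,4]: position i shifts by key[i mod 3].
Reversing it on tnvjdqi: t−4=p, n−9=e, v−4=r, j−4=f, d−9=u, q−4=m, i−4=e.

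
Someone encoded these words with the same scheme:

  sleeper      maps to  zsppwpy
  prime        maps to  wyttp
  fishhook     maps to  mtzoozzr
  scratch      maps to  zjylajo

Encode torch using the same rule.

The shift depends on letter class: consonant s→z is +7, but vowel e→p is +11. Two shifts are in play — +11 for a/e/i/o/u, +7 for every other letter.
On torch: t(cons)+7=a, o(vowel)+11=z, r(cons)+7=y, c(cons)+7=j, h(cons)+7=o.

azyjo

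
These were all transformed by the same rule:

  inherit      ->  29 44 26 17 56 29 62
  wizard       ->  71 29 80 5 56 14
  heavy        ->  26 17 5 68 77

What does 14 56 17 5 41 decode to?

The formula is n = 3×(alphabet index, a=1) + 2.
Undoing it on 14 56 17 5 41: 14→(14−2)÷3=4=d, 56→(56−2)÷3=18=r, 17→(17−2)÷3=5=e, 5→(5−2)÷3=1=a, 41→(41−2)÷3=13=m.

dream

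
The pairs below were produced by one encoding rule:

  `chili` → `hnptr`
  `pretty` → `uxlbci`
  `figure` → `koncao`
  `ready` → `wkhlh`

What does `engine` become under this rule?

In chili: c→h is +5, h→n is +6, i→p is +7, l→t is +8 — the shift increases by 1 each position. The shift increases by 1 at each position, starting from +5: 5, 6, 7, ….
For engine: e+5=j, n+6=t, g+7=n, i+8=q, n+9=w, e+10=o.

jtnqwo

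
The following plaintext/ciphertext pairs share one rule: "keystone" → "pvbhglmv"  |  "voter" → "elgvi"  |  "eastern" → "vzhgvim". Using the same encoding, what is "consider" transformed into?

xlmhrwvi

This is the alphabet-reversal cipher (Atbash): a becomes z, b becomes y, etc.
For consider: c↔x, o↔l, n↔m, s↔h, i↔r, d↔w, e↔v, r↔i.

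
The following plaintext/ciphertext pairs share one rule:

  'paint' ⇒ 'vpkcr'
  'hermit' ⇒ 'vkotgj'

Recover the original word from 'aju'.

shy

The output letters match the input read backwards, each shifted +2: paint reversed is tniap. Two steps: reverse the string, then apply a Caesar shift of +2.
Decoding aju: shift back: a−2=y, j−2=h, u−2=s → yhs; then reverse → shy.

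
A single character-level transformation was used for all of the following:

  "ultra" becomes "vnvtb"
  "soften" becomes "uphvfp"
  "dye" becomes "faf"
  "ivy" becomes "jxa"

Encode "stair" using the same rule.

uvbjt

The shift depends on letter class: consonant l→n is +2, but vowel u→v is +1. The rule splits by letter class: vowels +1, consonants +2.
On stair: s(cons)+2=u, t(cons)+2=v, a(vowel)+1=b, i(vowel)+1=j, r(cons)+2=t.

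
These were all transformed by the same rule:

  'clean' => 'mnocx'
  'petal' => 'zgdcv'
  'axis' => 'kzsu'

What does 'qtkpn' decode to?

Shifts by position in clean: pos 0: c→m (+10), pos 1: l→n (+2), pos 2: e→o (+10), pos 3: a→c (+2) — repeating every 2. It's a Vigenère-style cipher with numeric key [10,2]: position i shifts by key[i mod 2].
Reversing it on qtkpn: q−10=g, t−2=r, k−10=a, p−2=n, n−10=d.

grand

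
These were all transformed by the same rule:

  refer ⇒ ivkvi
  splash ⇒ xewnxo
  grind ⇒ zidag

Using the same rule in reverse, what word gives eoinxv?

phrase

r(17)→i(8) and e(4)→v(21) fit y≡15x+13 (mod 26); the inverse of 15 mod 26 is 7. This is an affine cipher: with a=0,…,z=25, each position x becomes (15x+13) mod 26.
Undoing it on eoinxv: e(4)→7·(4−13)≡15=p; o(14)→7·(14−13)≡7=h; i(8)→7·(8−13)≡17=r; n(13)→7·(13−13)≡0=a; x(23)→7·(23−13)≡18=s; v(21)→7·(21−13)≡4=e (all mod 26).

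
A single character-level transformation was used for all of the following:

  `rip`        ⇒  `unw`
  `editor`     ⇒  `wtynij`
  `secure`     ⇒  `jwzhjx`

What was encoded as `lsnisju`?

The output letters match the input read backwards, each shifted +5: rip reversed is pir. The word is reversed, then every letter is shifted forward by 5.
Undoing it on lsnisju: shift back: l−5=g, s−5=n, n−5=i, i−5=d, s−5=n, j−5=e, u−5=p → gnidnep; then reverse → pending.

pending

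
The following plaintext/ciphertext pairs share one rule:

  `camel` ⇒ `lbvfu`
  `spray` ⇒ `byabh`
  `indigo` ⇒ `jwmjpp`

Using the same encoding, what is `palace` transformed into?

ybublf

The shift depends on letter class: consonant c→l is +9, but vowel a→b is +1. Vowels shift forward by 1 and consonants shift forward by 9.
On palace: p(cons)+9=y, a(vowel)+1=b, l(cons)+9=u, a(vowel)+1=b, c(cons)+9=l, e(vowel)+1=f.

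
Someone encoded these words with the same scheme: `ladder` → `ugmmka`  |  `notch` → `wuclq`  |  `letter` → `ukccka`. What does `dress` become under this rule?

makbb

The shift depends on letter class: consonant l→u is +9, but vowel a→g is +6. Vowels shift forward by 6 and consonants shift forward by 9.
For dress: d(cons)+9=m, r(cons)+9=a, e(vowel)+6=k, s(cons)+9=b, s(cons)+9=b.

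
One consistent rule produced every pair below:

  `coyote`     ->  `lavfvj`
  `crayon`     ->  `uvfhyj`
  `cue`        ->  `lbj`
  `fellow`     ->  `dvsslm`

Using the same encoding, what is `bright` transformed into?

aonpyi

The output letters match the input read backwards, each shifted +7: coyote reversed is etoyoc. Read the word backwards and shift each letter +7.
On bright: reverse → thgirb; then shift: t+7=a, h+7=o, g+7=n, i+7=p, r+7=y, b+7=i.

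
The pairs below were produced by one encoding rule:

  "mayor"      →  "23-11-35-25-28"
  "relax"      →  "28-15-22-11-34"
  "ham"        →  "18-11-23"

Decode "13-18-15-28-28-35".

cherry

m is letter #13 and maps to 23: an offset of 10. Letters become their 1-based position plus 10 (so a→11, b→12, …).
Reversing it on 13-18-15-28-28-35: 13→(13−10)÷1=3=c, 18→(18−10)÷1=8=h, 15→(15−10)÷1=5=e, 28→(28−10)÷1=18=r, 28→(28−10)÷1=18=r, 35→(35−10)÷1=25=y.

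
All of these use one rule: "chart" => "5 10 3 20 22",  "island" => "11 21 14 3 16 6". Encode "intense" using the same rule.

c is letter #3 and maps to 5: an offset of 2. Each letter is replaced by its alphabet position (a=1..z=26) + 2.
On intense: i=9→11, n=14→16, t=20→22, e=5→7, n=14→16, s=19→21, e=5→7.

11 16 22 7 16 21 7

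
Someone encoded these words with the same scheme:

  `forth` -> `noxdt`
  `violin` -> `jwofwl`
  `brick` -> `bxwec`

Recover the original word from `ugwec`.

quick

Each letter's alphabet position (a=0..z=25) is mapped through 3·x+24 mod 26 — an affine cipher.
Reversing it on ugwec: u(20)→9·(20−24)≡16=q; g(6)→9·(6−24)≡20=u; w(22)→9·(22−24)≡8=i; e(4)→9·(4−24)≡2=c; c(2)→9·(2−24)≡10=k (all mod 26).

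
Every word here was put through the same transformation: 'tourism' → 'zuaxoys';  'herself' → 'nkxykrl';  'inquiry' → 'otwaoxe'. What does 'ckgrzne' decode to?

wealthy

This is a Caesar cipher with shift 6.
Decoding ckgrzne: c−6=w, k−6=e, g−6=a, r−6=l, z−6=t, n−6=h, e−6=y.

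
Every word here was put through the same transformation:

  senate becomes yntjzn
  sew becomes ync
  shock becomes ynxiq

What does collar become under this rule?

ixrrjx

The shift depends on letter class: consonant s→y is +6, but vowel e→n is +9. The rule splits by letter class: vowels +9, consonants +6.
For collar: c(cons)+6=i, o(vowel)+9=x, l(cons)+6=r, l(cons)+6=r, a(vowel)+9=j, r(cons)+6=x.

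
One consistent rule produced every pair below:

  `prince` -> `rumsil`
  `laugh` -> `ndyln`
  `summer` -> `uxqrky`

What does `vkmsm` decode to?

thing

In prince: p→r is +2, r→u is +3, i→m is +4, n→s is +5 — the shift increases by 1 each position. Letter i (0-indexed) is shifted by i+2, so successive shifts are 2, 3, 4, ….
Undoing it on vkmsm: v−2=t, k−3=h, m−4=i, s−5=n, m−6=g.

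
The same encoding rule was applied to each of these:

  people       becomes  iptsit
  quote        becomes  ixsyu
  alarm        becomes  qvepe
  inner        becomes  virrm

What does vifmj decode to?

The output letters match the input read backwards, each shifted +4: people reversed is elpoep. Read the word backwards and shift each letter +4.
Undoing it on vifmj: shift back: v−4=r, i−4=e, f−4=b, m−4=i, j−4=f → rebif; then reverse → fiber.

fiber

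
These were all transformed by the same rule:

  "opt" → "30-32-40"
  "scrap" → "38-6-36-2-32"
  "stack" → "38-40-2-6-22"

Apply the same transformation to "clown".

6-24-30-46-28

The formula is n = 2×(alphabet index, a=1).
On clown: c=3→6, l=12→24, o=15→30, w=23→46, n=14→28.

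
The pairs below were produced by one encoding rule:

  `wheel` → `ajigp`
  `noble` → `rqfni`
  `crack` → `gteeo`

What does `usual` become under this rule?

Shifts by position in wheel: pos 0: w→a (+4), pos 1: h→j (+2), pos 2: e→i (+4), pos 3: e→g (+2) — repeating every 2. It's a Vigenère-style cipher with numeric key [4,2]: position i shifts by key[i mod 2].
Applying it to usual: u+4=y, s+2=u, u+4=y, a+2=c, l+4=p.

yuycp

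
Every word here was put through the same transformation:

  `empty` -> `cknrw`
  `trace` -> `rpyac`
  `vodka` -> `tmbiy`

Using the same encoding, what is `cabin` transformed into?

Compare letters: e→c is +24, m→k is +24, p→n is +24 — a constant shift. Each letter is shifted forward by 24 in the alphabet (a Caesar shift of +24).
Applying it to cabin: c+24=a, a+24=y, b+24=z, i+24=g, n+24=l.

ayzgl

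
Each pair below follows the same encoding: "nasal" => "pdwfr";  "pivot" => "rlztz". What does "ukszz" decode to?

shout

In nasal: n→p is +2, a→d is +3, s→w is +4, a→f is +5 — the shift increases by 1 each position. Each letter shifts forward by (position + 2), i.e. 2, 3, 4, … — the shift grows by one for each successive letter.
Undoing it on ukszz: u−2=s, k−3=h, s−4=o, z−5=u, z−6=t.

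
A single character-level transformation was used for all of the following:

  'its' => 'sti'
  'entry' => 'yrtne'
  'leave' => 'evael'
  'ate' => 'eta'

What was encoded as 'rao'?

The output letters match the input read backwards: its reversed is sti. The word is simply reversed.
Decoding rao: then reverse → oar.

oar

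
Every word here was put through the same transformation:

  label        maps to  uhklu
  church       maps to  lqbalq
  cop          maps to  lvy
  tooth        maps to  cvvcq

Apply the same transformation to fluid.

oubpm

The shift depends on letter class: consonant l→u is +9, but vowel a→h is +7. Two shifts are in play — +7 for a/e/i/o/u, +9 for every other letter.
On fluid: f(cons)+9=o, l(cons)+9=u, u(vowel)+7=b, i(vowel)+7=p, d(cons)+9=m.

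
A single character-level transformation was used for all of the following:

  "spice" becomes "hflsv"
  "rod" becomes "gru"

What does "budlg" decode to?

diary

Two steps: reverse the string, then apply a Caesar shift of +3.
Decoding budlg: shift back: b−3=y, u−3=r, d−3=a, l−3=i, g−3=d → yraid; then reverse → diary.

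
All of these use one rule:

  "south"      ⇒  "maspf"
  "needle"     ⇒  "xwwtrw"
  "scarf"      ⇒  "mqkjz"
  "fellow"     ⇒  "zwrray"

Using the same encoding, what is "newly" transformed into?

s(18)→m(12) and o(14)→a(0) fit y≡3x+10 (mod 26); the inverse of 3 mod 26 is 9. This is an affine cipher: with a=0,…,z=25, each position x becomes (3x+10) mod 26.
On newly: n(13)→3·13+10≡23=x; e(4)→3·4+10≡22=w; w(22)→3·22+10≡24=y; l(11)→3·11+10≡17=r; y(24)→3·24+10≡4=e (all mod 26).

xwyre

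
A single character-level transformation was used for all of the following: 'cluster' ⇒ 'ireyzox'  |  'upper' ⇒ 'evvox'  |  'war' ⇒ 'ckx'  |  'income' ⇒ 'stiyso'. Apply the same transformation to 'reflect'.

The shift depends on letter class: consonant c→i is +6, but vowel u→e is +10. Vowels shift forward by 10 and consonants shift forward by 6.
For reflect: r(cons)+6=x, e(vowel)+10=o, f(cons)+6=l, l(cons)+6=r, e(vowel)+10=o, c(cons)+6=i, t(cons)+6=z.

xolroiz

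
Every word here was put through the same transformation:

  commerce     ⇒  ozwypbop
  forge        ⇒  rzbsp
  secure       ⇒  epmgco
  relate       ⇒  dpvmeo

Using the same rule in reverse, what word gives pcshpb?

driver

Shifts by position in commerce: pos 0: c→o (+12), pos 1: o→z (+11), pos 2: m→w (+10), pos 3: m→y (+12), pos 4: e→p (+11), pos 5: r→b (+10) — repeating every 3. A repeating key of period 3 is used — shifts +12, +11, +10 over and over.
Reversing it on pcshpb: p−12=d, c−11=r, s−10=i, h−12=v, p−11=e, b−10=r.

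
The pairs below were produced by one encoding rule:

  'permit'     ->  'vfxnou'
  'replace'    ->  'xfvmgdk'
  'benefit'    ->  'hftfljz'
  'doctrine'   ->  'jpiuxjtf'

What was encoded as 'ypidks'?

soccer

A repeating key of period 2 is used — shifts +6, +1 over and over.
Decoding ypidks: y−6=s, p−1=o, i−6=c, d−1=c, k−6=e, s−1=r.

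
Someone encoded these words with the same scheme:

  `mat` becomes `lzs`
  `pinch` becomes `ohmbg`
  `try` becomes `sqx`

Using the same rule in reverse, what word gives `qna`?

rob

Compare letters: m→l is +25, a→z is +25, t→s is +25 — a constant shift. Each letter is shifted forward by 25 in the alphabet (a Caesar shift of +25).
Undoing it on qna: q−25=r, n−25=o, a−25=b.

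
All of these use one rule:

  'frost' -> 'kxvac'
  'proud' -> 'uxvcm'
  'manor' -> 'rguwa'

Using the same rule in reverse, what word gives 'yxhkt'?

track

In frost: f→k is +5, r→x is +6, o→v is +7, s→a is +8 — the shift increases by 1 each position. Each letter shifts forward by (position + 5), i.e. 5, 6, 7, … — the shift grows by one for each successive letter.
Undoing it on yxhkt: y−5=t, x−6=r, h−7=a, k−8=c, t−9=k.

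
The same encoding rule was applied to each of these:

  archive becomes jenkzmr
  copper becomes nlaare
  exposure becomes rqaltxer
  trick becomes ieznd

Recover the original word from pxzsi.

a(0)→j(9) and r(17)→e(4) fit y≡15x+9 (mod 26); the inverse of 15 mod 26 is 7. Each letter's alphabet position (a=0..z=25) is mapped through 15·x+9 mod 26 — an affine cipher.
Reversing it on pxzsi: p(15)→7·(15−9)≡16=q; x(23)→7·(23−9)≡20=u; z(25)→7·(25−9)≡8=i; s(18)→7·(18−9)≡11=l; i(8)→7·(8−9)≡19=t (all mod 26).

quilt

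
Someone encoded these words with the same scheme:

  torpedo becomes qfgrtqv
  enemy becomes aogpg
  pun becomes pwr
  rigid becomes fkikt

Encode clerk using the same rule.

The output letters match the input read backwards, each shifted +2: torpedo reversed is odeprot. Read the word backwards and shift each letter +2.
Applying it to clerk: reverse → krelc; then shift: k+2=m, r+2=t, e+2=g, l+2=n, c+2=e.

mtgne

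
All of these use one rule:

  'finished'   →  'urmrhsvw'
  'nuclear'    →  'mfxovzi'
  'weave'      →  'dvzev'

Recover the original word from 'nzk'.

Each letter is replaced by its mirror in the alphabet: a↔z, b↔y, c↔x, and so on (the Atbash cipher).
Undoing it on nzk: n↔m, z↔a, k↔p.

map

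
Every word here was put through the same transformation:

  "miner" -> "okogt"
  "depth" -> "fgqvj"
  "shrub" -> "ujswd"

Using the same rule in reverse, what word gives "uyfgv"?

Shifts by position in miner: pos 0: m→o (+2), pos 1: i→k (+2), pos 2: n→o (+1), pos 3: e→g (+2), pos 4: r→t (+2) — repeating every 3. It's a Vigenère-style cipher with numeric key [2,2,1]: position i shifts by key[i mod 3].
Undoing it on uyfgv: u−2=s, y−2=w, f−1=e, g−2=e, v−2=t.

sweet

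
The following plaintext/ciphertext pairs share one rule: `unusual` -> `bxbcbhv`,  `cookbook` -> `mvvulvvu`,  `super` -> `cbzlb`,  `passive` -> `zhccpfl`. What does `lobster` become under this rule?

vvlcdlb

Two shifts are in play — +7 for a/e/i/o/u, +10 for every other letter.
On lobster: l(cons)+10=v, o(vowel)+7=v, b(cons)+10=l, s(cons)+10=c, t(cons)+10=d, e(vowel)+7=l, r(cons)+10=b.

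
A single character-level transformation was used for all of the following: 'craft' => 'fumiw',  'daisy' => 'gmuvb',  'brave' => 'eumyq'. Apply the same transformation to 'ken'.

nqq

Vowels shift forward by 12 and consonants shift forward by 3.
For ken: k(cons)+3=n, e(vowel)+12=q, n(cons)+3=q.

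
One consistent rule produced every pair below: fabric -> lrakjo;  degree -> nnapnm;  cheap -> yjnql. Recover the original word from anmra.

rider

Read the word backwards and shift each letter +9.
Decoding anmra: shift back: a−9=r, n−9=e, m−9=d, r−9=i, a−9=r → redir; then reverse → rider.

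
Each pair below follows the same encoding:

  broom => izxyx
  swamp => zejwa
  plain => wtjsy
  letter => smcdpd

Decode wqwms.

The shift increases by 1 at each position, starting from +7: 7, 8, 9, ….
Undoing it on wqwms: w−7=p, q−8=i, w−9=n, m−10=c, s−11=h.

pinch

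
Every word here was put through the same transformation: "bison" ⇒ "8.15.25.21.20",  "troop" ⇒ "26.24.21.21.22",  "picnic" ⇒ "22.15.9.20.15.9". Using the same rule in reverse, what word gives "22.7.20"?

pan

b is letter #2 and maps to 8: an offset of 6. The number is (letter's place in the alphabet, a=1) + 6.
Reversing it on 22.7.20: 22→(22−6)÷1=16=p, 7→(7−6)÷1=1=a, 20→(20−6)÷1=14=n.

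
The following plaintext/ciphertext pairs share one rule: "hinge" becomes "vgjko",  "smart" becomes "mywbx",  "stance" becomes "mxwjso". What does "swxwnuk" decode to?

h(7)→v(21) and i(8)→g(6) fit y≡11x+22 (mod 26); the inverse of 11 mod 26 is 19. This is an affine cipher: with a=0,…,z=25, each position x becomes (11x+22) mod 26.
Reversing it on swxwnuk: s(18)→19·(18−22)≡2=c; w(22)→19·(22−22)≡0=a; x(23)→19·(23−22)≡19=t; w(22)→19·(22−22)≡0=a; n(13)→19·(13−22)≡11=l; u(20)→19·(20−22)≡14=o; k(10)→19·(10−22)≡6=g (all mod 26).

catalog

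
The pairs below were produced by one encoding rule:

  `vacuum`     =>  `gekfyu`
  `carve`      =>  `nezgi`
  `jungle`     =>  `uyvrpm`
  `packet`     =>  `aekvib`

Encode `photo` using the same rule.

alwes

Shifts by position in vacuum: pos 0: v→g (+11), pos 1: a→e (+4), pos 2: c→k (+8), pos 3: u→f (+11), pos 4: u→y (+4), pos 5: m→u (+8) — repeating every 3. A repeating key of period 3 is used — shifts +11, +4, +8 over and over.
Applying it to photo: p+11=a, h+4=l, o+8=w, t+11=e, o+4=s.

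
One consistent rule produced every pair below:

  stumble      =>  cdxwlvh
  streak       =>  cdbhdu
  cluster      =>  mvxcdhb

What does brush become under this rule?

The shift depends on letter class: consonant s→c is +10, but vowel u→x is +3. The rule splits by letter class: vowels +3, consonants +10.
For brush: b(cons)+10=l, r(cons)+10=b, u(vowel)+3=x, s(cons)+10=c, h(cons)+10=r.

lbxcr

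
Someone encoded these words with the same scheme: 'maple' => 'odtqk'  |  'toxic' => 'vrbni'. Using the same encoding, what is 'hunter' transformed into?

jxryky

Letter i (0-indexed) is shifted by i+2, so successive shifts are 2, 3, 4, ….
On hunter: h+2=j, u+3=x, n+4=r, t+5=y, e+6=k, r+7=y.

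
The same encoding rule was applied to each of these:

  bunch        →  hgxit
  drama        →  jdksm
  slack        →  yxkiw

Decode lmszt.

Shifts by position in bunch: pos 0: b→h (+6), pos 1: u→g (+12), pos 2: n→x (+10), pos 3: c→i (+6), pos 4: h→t (+12) — repeating every 3. A repeating key of period 3 is used — shifts +6, +12, +10 over and over.
Undoing it on lmszt: l−6=f, m−12=a, s−10=i, z−6=t, t−12=h.

faith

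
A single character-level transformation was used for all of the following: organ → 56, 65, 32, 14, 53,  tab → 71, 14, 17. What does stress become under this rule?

o(#15)→56 and r(#18)→65: differences scale by 3, so n = 3·pos + 11. With a=1..z=26, the number is 3·pos + 11.
On stress: s=19→68, t=20→71, r=18→65, e=5→26, s=19→68, s=19→68.

68, 71, 65, 26, 68, 68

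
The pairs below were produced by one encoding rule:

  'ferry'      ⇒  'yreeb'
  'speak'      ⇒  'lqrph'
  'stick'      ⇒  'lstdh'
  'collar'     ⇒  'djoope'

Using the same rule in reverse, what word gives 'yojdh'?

flock

f(5)→y(24) and e(4)→r(17) fit y≡7x+15 (mod 26); the inverse of 7 mod 26 is 15. Treating letters as 0–25, the rule is x ↦ 7x + 15 (mod 26).
Decoding yojdh: y(24)→15·(24−15)≡5=f; o(14)→15·(14−15)≡11=l; j(9)→15·(9−15)≡14=o; d(3)→15·(3−15)≡2=c; h(7)→15·(7−15)≡10=k (all mod 26).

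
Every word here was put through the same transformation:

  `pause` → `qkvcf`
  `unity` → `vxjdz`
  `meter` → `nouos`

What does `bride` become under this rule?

cbjnf

Shifts by position in pause: pos 0: p→q (+1), pos 1: a→k (+10), pos 2: u→v (+1), pos 3: s→c (+10) — repeating every 2. It's a Vigenère-style cipher with numeric key [1,10]: position i shifts by key[i mod 2].
On bride: b+1=c, r+10=b, i+1=j, d+10=n, e+1=f.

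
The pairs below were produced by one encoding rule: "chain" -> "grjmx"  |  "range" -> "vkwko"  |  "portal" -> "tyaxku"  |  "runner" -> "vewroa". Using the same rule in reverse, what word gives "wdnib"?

A repeating key of period 3 is used — shifts +4, +10, +9 over and over.
Undoing it on wdnib: w−4=s, d−10=t, n−9=e, i−4=e, b−10=r.

steer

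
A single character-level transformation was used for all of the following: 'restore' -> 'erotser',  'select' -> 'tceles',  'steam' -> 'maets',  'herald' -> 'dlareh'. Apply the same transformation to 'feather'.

The word is simply reversed.
On feather: reverse → rehtaef.

rehtaef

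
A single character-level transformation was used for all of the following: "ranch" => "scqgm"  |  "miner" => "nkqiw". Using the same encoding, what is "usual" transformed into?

vuxeq

In ranch: r→s is +1, a→c is +2, n→q is +3, c→g is +4 — the shift increases by 1 each position. Letter i (0-indexed) is shifted by i+1, so successive shifts are 1, 2, 3, ….
Applying it to usual: u+1=v, s+2=u, u+3=x, a+4=e, l+5=q.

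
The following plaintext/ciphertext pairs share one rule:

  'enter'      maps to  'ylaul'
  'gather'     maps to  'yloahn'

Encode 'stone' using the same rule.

luvaz

Read the word backwards and shift each letter +7.
Applying it to stone: reverse → enots; then shift: e+7=l, n+7=u, o+7=v, t+7=a, s+7=z.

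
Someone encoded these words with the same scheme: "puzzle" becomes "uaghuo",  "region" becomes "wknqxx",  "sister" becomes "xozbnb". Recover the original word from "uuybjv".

portal

In puzzle: p→u is +5, u→a is +6, z→g is +7, z→h is +8 — the shift increases by 1 each position. Each letter shifts forward by (position + 5), i.e. 5, 6, 7, … — the shift grows by one for each successive letter.
Decoding uuybjv: u−5=p, u−6=o, y−7=r, b−8=t, j−9=a, v−10=l.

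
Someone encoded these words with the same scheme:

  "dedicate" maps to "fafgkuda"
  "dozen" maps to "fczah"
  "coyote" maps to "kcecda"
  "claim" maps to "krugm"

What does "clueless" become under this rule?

d(3)→f(5) and e(4)→a(0) fit y≡21x+20 (mod 26); the inverse of 21 mod 26 is 5. This is an affine cipher: with a=0,…,z=25, each position x becomes (21x+20) mod 26.
For clueless: c(2)→21·2+20≡10=k; l(11)→21·11+20≡17=r; u(20)→21·20+20≡24=y; e(4)→21·4+20≡0=a; l(11)→21·11+20≡17=r; e(4)→21·4+20≡0=a; s(18)→21·18+20≡8=i; s(18)→21·18+20≡8=i (all mod 26).

kryaraii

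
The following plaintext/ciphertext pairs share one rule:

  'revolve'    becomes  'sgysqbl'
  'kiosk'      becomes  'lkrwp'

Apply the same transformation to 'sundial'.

In revolve: r→s is +1, e→g is +2, v→y is +3, o→s is +4 — the shift increases by 1 each position. The shift increases by 1 at each position, starting from +1: 1, 2, 3, ….
For sundial: s+1=t, u+2=w, n+3=q, d+4=h, i+5=n, a+6=g, l+7=s.

twqhngs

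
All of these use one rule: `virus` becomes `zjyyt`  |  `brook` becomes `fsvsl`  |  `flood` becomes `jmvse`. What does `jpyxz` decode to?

forty

Shifts by position in virus: pos 0: v→z (+4), pos 1: i→j (+1), pos 2: r→y (+7), pos 3: u→y (+4), pos 4: s→t (+1) — repeating every 3. A repeating key of period 3 is used — shifts +4, +1, +7 over and over.
Reversing it on jpyxz: j−4=f, p−1=o, y−7=r, x−4=t, z−1=y.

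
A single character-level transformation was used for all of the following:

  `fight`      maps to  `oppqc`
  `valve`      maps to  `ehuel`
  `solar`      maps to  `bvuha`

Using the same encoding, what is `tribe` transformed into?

The shift depends on letter class: consonant f→o is +9, but vowel i→p is +7. Vowels shift forward by 7 and consonants shift forward by 9.
On tribe: t(cons)+9=c, r(cons)+9=a, i(vowel)+7=p, b(cons)+9=k, e(vowel)+7=l.

capkl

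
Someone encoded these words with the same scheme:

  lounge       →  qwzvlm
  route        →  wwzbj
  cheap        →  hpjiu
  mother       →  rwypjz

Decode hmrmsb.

It's a Vigenère-style cipher with numeric key [5,8]: position i shifts by key[i mod 2].
Decoding hmrmsb: h−5=c, m−8=e, r−5=m, m−8=e, s−5=n, b−8=t.

cement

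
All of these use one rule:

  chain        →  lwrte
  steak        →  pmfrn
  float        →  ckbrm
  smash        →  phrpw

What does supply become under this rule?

pjyykx

Each letter's alphabet position (a=0..z=25) is mapped through 23·x+17 mod 26 — an affine cipher.
Applying it to supply: s(18)→23·18+17≡15=p; u(20)→23·20+17≡9=j; p(15)→23·15+17≡24=y; p(15)→23·15+17≡24=y; l(11)→23·11+17≡10=k; y(24)→23·24+17≡23=x (all mod 26).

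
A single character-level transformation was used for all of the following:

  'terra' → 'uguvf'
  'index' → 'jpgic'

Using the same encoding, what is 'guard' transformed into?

hwdvi

In terra: t→u is +1, e→g is +2, r→u is +3, r→v is +4 — the shift increases by 1 each position. The shift increases by 1 at each position, starting from +1: 1, 2, 3, ….
Applying it to guard: g+1=h, u+2=w, a+3=d, r+4=v, d+5=i.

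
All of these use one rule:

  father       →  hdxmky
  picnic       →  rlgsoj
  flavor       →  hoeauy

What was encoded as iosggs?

In father: f→h is +2, a→d is +3, t→x is +4, h→m is +5 — the shift increases by 1 each position. The shift increases by 1 at each position, starting from +2: 2, 3, 4, ….
Reversing it on iosggs: i−2=g, o−3=l, s−4=o, g−5=b, g−6=a, s−7=l.

global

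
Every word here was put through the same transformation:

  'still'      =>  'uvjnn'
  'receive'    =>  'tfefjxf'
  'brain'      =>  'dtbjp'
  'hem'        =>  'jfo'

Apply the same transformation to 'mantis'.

obpvju

Vowels shift forward by 1 and consonants shift forward by 2.
Applying it to mantis: m(cons)+2=o, a(vowel)+1=b, n(cons)+2=p, t(cons)+2=v, i(vowel)+1=j, s(cons)+2=u.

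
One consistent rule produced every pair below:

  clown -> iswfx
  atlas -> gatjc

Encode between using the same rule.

hlbfopz

In clown: c→i is +6, l→s is +7, o→w is +8, w→f is +9 — the shift increases by 1 each position. Letter i (0-indexed) is shifted by i+6, so successive shifts are 6, 7, 8, ….
On between: b+6=h, e+7=l, t+8=b, w+9=f, e+10=o, e+11=p, n+12=z.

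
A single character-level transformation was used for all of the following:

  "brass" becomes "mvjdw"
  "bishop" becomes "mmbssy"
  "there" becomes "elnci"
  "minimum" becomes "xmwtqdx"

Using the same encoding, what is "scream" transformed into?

The shifts repeat in a cycle of length 3: positions 0,1,… shift by +11, +4, +9, then the pattern repeats.
For scream: s+11=d, c+4=g, r+9=a, e+11=p, a+4=e, m+9=v.

dgapev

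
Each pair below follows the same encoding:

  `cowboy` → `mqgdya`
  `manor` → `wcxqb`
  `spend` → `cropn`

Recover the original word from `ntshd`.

drift

Shifts by position in cowboy: pos 0: c→m (+10), pos 1: o→q (+2), pos 2: w→g (+10), pos 3: b→d (+2) — repeating every 2. It's a Vigenère-style cipher with numeric key [10,2]: position i shifts by key[i mod 2].
Decoding ntshd: n−10=d, t−2=r, s−10=i, h−2=f, d−10=t.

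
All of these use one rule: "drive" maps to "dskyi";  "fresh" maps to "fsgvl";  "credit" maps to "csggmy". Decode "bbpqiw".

Letter i (0-indexed) is shifted by i+0, so successive shifts are 0, 1, 2, ….
Undoing it on bbpqiw: b−0=b, b−1=a, p−2=n, q−3=n, i−4=e, w−5=r.

banner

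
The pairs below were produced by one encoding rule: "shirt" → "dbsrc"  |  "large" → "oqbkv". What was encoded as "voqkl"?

bagel

The output letters match the input read backwards, each shifted +10: shirt reversed is trihs. Two steps: reverse the string, then apply a Caesar shift of +10.
Reversing it on voqkl: shift back: v−10=l, o−10=e, q−10=g, k−10=a, l−10=b → legab; then reverse → bagel.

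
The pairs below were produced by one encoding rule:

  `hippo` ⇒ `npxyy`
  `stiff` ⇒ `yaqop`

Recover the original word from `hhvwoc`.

banner

In hippo: h→n is +6, i→p is +7, p→x is +8, p→y is +9 — the shift increases by 1 each position. Each letter shifts forward by (position + 6), i.e. 6, 7, 8, … — the shift grows by one for each successive letter.
Reversing it on hhvwoc: h−6=b, h−7=a, v−8=n, w−9=n, o−10=e, c−11=r.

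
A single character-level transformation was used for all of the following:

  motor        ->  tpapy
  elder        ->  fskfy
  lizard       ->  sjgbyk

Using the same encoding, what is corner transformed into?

jpyufy

The rule splits by letter class: vowels +1, consonants +7.
Applying it to corner: c(cons)+7=j, o(vowel)+1=p, r(cons)+7=y, n(cons)+7=u, e(vowel)+1=f, r(cons)+7=y.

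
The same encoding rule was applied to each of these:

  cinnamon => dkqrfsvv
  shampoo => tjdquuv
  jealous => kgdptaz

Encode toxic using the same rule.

In cinnamon: c→d is +1, i→k is +2, n→q is +3, n→r is +4 — the shift increases by 1 each position. The shift increases by 1 at each position, starting from +1: 1, 2, 3, ….
On toxic: t+1=u, o+2=q, x+3=a, i+4=m, c+5=h.

uqamh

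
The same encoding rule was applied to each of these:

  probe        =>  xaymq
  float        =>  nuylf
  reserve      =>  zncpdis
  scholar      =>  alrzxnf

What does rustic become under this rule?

The shift increases by 1 at each position, starting from +8: 8, 9, 10, ….
Applying it to rustic: r+8=z, u+9=d, s+10=c, t+11=e, i+12=u, c+13=p.

zdceup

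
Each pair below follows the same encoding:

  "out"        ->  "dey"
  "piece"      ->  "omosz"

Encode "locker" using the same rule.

The output letters match the input read backwards, each shifted +10: out reversed is tuo. Two steps: reverse the string, then apply a Caesar shift of +10.
On locker: reverse → rekcol; then shift: r+10=b, e+10=o, k+10=u, c+10=m, o+10=y, l+10=v.

boumyv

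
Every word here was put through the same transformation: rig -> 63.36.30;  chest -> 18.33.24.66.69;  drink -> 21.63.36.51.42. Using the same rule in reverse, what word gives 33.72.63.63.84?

hurry

r(#18)→63 and i(#9)→36: differences scale by 3, so n = 3·pos + 9. With a=1..z=26, the number is 3·pos + 9.
Undoing it on 33.72.63.63.84: 33→(33−9)÷3=8=h, 72→(72−9)÷3=21=u, 63→(63−9)÷3=18=r, 63→(63−9)÷3=18=r, 84→(84−9)÷3=25=y.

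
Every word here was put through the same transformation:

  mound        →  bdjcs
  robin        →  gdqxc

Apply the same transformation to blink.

Compare letters: m→b is +15, o→d is +15, u→j is +15 — a constant shift. Every letter moves 15 places later in the alphabet, wrapping around z→a.
For blink: b+15=q, l+15=a, i+15=x, n+15=c, k+15=z.

qaxcz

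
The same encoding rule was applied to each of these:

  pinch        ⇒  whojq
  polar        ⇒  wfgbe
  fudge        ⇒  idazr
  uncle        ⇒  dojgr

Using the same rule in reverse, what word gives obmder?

nature

p(15)→w(22) and i(8)→h(7) fit y≡17x+1 (mod 26); the inverse of 17 mod 26 is 23. Each letter's alphabet position (a=0..z=25) is mapped through 17·x+1 mod 26 — an affine cipher.
Reversing it on obmder: o(14)→23·(14−1)≡13=n; b(1)→23·(1−1)≡0=a; m(12)→23·(12−1)≡19=t; d(3)→23·(3−1)≡20=u; e(4)→23·(4−1)≡17=r; r(17)→23·(17−1)≡4=e (all mod 26).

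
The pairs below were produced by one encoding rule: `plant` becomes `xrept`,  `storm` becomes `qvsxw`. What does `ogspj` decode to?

flock

The output letters match the input read backwards, each shifted +4: plant reversed is tnalp. Read the word backwards and shift each letter +4.
Undoing it on ogspj: shift back: o−4=k, g−4=c, s−4=o, p−4=l, j−4=f → kcolf; then reverse → flock.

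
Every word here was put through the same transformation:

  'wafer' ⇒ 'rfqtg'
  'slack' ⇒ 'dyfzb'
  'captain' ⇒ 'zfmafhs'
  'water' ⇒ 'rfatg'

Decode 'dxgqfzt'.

w(22)→r(17) and a(0)→f(5) fit y≡23x+5 (mod 26); the inverse of 23 mod 26 is 17. Treating letters as 0–25, the rule is x ↦ 23x + 5 (mod 26).
Undoing it on dxgqfzt: d(3)→17·(3−5)≡18=s; x(23)→17·(23−5)≡20=u; g(6)→17·(6−5)≡17=r; q(16)→17·(16−5)≡5=f; f(5)→17·(5−5)≡0=a; z(25)→17·(25−5)≡2=c; t(19)→17·(19−5)≡4=e (all mod 26).

surface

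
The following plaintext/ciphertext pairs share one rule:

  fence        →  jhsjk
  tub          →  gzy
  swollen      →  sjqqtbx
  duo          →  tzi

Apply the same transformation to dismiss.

xxnrxni

The output letters match the input read backwards, each shifted +5: fence reversed is ecnef. The word is reversed, then every letter is shifted forward by 5.
On dismiss: reverse → ssimsid; then shift: s+5=x, s+5=x, i+5=n, m+5=r, s+5=x, i+5=n, d+5=i.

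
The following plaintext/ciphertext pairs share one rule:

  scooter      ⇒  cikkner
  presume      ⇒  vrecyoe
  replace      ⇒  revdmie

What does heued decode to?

jewel

s(18)→c(2) and c(2)→i(8) fit y≡11x+12 (mod 26); the inverse of 11 mod 26 is 19. Each letter's alphabet position (a=0..z=25) is mapped through 11·x+12 mod 26 — an affine cipher.
Undoing it on heued: h(7)→19·(7−12)≡9=j; e(4)→19·(4−12)≡4=e; u(20)→19·(20−12)≡22=w; e(4)→19·(4−12)≡4=e; d(3)→19·(3−12)≡11=l (all mod 26).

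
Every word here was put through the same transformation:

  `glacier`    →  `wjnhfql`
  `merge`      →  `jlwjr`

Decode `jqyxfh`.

The output letters match the input read backwards, each shifted +5: glacier reversed is reicalg. The word is reversed, then every letter is shifted forward by 5.
Decoding jqyxfh: shift back: j−5=e, q−5=l, y−5=t, x−5=s, f−5=a, h−5=c → eltsac; then reverse → castle.

castle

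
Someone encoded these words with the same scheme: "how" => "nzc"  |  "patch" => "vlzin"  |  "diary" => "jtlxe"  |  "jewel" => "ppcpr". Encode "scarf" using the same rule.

The shift depends on letter class: consonant h→n is +6, but vowel o→z is +11. The rule splits by letter class: vowels +11, consonants +6.
On scarf: s(cons)+6=y, c(cons)+6=i, a(vowel)+11=l, r(cons)+6=x, f(cons)+6=l.

yilxl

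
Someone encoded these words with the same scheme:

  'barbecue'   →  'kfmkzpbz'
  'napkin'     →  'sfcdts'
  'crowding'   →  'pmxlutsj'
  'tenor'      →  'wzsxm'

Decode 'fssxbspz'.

b(1)→k(10) and a(0)→f(5) fit y≡5x+5 (mod 26); the inverse of 5 mod 26 is 21. This is an affine cipher: with a=0,…,z=25, each position x becomes (5x+5) mod 26.
Decoding fssxbspz: f(5)→21·(5−5)≡0=a; s(18)→21·(18−5)≡13=n; s(18)→21·(18−5)≡13=n; x(23)→21·(23−5)≡14=o; b(1)→21·(1−5)≡20=u; s(18)→21·(18−5)≡13=n; p(15)→21·(15−5)≡2=c; z(25)→21·(25−5)≡4=e (all mod 26).

announce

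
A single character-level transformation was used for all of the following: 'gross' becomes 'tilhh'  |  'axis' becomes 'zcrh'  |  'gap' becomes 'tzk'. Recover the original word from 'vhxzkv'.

Each pair mirrors across the alphabet (g↔t, r↔i, o↔l): positions sum to 25. This is the alphabet-reversal cipher (Atbash): a becomes z, b becomes y, etc.
Undoing it on vhxzkv: v↔e, h↔s, x↔c, z↔a, k↔p, v↔e.

escape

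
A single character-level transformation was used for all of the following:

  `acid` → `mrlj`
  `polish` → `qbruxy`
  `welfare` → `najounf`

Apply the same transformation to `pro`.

xay

The word is reversed, then every letter is shifted forward by 9.
Applying it to pro: reverse → orp; then shift: o+9=x, r+9=a, p+9=y.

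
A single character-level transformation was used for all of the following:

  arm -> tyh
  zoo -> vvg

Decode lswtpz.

simple

The word is reversed, then every letter is shifted forward by 7.
Undoing it on lswtpz: shift back: l−7=e, s−7=l, w−7=p, t−7=m, p−7=i, z−7=s → elpmis; then reverse → simple.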